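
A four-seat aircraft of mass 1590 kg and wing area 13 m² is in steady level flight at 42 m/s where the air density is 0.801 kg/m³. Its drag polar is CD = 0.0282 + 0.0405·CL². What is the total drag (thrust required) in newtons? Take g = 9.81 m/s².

D = 1330 N

Weight W = mg = 1590 × 9.81 = 15598 N; in level flight L = W.
Dynamic pressure q = 0.5 × 0.801 × 42² = 706.5 Pa.
Required CL = L/(qS) = 15598/(706.5·13) = 1.698.
CD = 0.0282 + 0.0405 × 1.698² = 0.145.
D = q·S·CD = 706.5 × 13 × 0.145 = 1332 N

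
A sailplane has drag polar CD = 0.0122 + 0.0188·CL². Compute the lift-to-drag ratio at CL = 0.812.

CD = 0.0122 + 0.0188 × 0.812² = 0.0246
L/D = CL/CD = 0.812 / 0.0246 = 33

L/D = 33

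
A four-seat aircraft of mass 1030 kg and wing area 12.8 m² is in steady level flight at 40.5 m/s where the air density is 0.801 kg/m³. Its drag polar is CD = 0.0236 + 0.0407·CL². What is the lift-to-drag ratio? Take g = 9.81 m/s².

Weight W = mg = 1030 × 9.81 = 10104 N; in level flight L = W.
q = ½ρv² = ½ × 0.801 × 40.5² = 656.9 Pa.
Required CL = L/(qS) = 10104/(656.9·12.8) = 1.202.
CD = 0.0236 + 0.0407 × 1.202² = 0.08237.
L/D = CL/CD = 1.202 / 0.08237 = 14.6

L/D = 14.6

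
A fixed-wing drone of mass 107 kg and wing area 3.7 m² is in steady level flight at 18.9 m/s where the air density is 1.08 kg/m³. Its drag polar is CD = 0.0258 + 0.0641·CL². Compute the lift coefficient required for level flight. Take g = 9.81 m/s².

CL = 1.47

Level flight ⇒ L = W = m·g = 107 × 9.81 = 1049.7 N.
Dynamic pressure q = 0.5 × 1.08 × 18.9² = 192.9 Pa.
CL = W/(q·S) = 1049.7 / (192.9 × 3.7) = 1.471.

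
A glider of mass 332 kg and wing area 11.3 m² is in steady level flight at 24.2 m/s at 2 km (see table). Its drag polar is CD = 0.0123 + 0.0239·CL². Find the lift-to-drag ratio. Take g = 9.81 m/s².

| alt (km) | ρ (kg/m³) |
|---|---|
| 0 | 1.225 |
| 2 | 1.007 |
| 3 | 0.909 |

L/D = 27.8

At 2 km, from the table: ρ = 1.007 kg/m³.
Weight W = mg = 332 × 9.81 = 3256.9 N; in level flight L = W.
Dynamic pressure q = 0.5 × 1.007 × 24.2² = 294.9 Pa.
Required CL = L/(qS) = 3256.9/(294.9·11.3) = 0.9775.
CD = 0.0123 + 0.0239 × 0.9775² = 0.03513.
L/D = CL/CD = 0.9775 / 0.03513 = 27.8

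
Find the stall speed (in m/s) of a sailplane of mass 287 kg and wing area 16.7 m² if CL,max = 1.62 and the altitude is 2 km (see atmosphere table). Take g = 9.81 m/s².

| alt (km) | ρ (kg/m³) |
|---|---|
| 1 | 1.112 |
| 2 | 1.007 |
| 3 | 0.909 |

At 2 km, from the table: ρ = 1.007 kg/m³.
Weight W = mg = 287 × 9.81 = 2815 N.
From L = ½ρV²S·CL,max = W: V_stall = √(2W/(ρSCL,max)) = √(2·2815/(1.007·16.7·1.62))
V_stall = √206.7 = 14.4 m/s

V_stall = 14.4 m/s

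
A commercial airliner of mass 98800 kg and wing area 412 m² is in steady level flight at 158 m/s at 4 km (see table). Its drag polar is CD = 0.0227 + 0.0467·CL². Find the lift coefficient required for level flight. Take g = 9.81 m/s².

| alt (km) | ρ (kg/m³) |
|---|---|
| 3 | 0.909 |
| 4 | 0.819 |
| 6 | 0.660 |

CL = 0.23

At 4 km, from the table: ρ = 0.819 kg/m³.
Level flight ⇒ L = W = m·g = 98800 × 9.81 = 9.6923×10^5 N.
q = ½ρv² = ½ × 0.819 × 158² = 10220 Pa.
CL = W/(q·S) = 9.6923×10^5 / (10220 × 412) = 0.2301.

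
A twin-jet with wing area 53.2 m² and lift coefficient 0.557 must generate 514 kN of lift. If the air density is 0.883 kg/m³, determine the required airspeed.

v = 198 m/s

L = ½ρv²S·CL ⇒ v = √(2L/(ρ·S·CL))
v = √(2 × 5.14×10^5 / (0.883 × 53.2 × 0.557)) = √39290 = 198 m/s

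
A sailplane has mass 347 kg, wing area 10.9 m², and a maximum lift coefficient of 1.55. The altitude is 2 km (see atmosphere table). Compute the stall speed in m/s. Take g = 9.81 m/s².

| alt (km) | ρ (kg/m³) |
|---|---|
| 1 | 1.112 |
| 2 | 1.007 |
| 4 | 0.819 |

V_stall = 20 m/s

At 2 km, from the table: ρ = 1.007 kg/m³.
Stall occurs when L = W at CL,max. W = mg = 347 × 9.81 = 3404 N.
V_stall = √(2W/(ρ·S·CL,max)) = √(2 × 3404 / (1.007 × 10.9 × 1.55))
V_stall = √400.2 = 20 m/s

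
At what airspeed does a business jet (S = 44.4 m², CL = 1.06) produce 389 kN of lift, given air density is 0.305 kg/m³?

v = 233 m/s

L = ½ρv²S·CL ⇒ v = √(2L/(ρ·S·CL))
v = √(2 × 3.89×10^5 / (0.305 × 44.4 × 1.06)) = √54200 = 233 m/s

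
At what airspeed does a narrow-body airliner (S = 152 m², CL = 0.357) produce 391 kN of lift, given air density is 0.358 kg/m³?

v = 201 m/s

L = ½ρv²S·CL ⇒ v = √(2L/(ρ·S·CL))
v = √(2 × 3.91×10^5 / (0.358 × 152 × 0.357)) = √40250 = 201 m/s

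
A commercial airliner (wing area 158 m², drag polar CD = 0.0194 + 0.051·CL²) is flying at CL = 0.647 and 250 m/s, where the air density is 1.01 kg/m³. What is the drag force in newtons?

CD = 0.0194 + 0.051 × 0.647² = 0.04075
D = ½ρv²S·CD = ½ × 1.01 × 250² × 158 × 0.04075 = 2.03×10^5 N

D = 2.03×10^5 N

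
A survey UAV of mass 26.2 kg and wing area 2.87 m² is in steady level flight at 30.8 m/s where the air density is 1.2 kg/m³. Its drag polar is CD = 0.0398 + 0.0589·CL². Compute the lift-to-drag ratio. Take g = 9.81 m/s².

Level flight ⇒ L = W = m·g = 26.2 × 9.81 = 257.02 N.
q = ½ρv² = ½ × 1.2 × 30.8² = 569.2 Pa.
CL = 2W/(ρv²S) = 2×257.02/(1.2×30.8²×2.87) = 0.1573.
CD = 0.0398 + 0.0589 × 0.1573² = 0.04126.
L/D = CL/CD = 0.1573 / 0.04126 = 3.81

L/D = 3.81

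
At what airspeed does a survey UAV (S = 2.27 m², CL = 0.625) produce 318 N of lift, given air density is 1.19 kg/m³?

v = 19.4 m/s

L = ½ρv²S·CL ⇒ v = √(2L/(ρ·S·CL))
v = √(2 × 318 / (1.19 × 2.27 × 0.625)) = √376.7 = 19.4 m/s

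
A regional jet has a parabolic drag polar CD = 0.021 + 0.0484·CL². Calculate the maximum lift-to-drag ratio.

(L/D)max = 15.7

For CD = CD0 + K·CL², (L/D)max occurs at CL* = √(CD0/K) and equals 1/(2√(K·CD0)).
(L/D)max = 1/(2√(0.0484 × 0.021)) = 1/(2 × 0.03188) = 15.7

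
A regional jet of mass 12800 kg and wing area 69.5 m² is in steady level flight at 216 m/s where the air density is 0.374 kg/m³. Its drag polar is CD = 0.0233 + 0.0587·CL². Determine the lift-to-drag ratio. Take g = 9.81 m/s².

L/D = 8.02

Level flight ⇒ L = W = m·g = 12800 × 9.81 = 1.2557×10^5 N.
Dynamic pressure q = 0.5 × 0.374 × 216² = 8725 Pa.
CL = W/(q·S) = 1.2557×10^5 / (8725 × 69.5) = 0.2071.
CD = 0.0233 + 0.0587 × 0.2071² = 0.02582.
L/D = CL/CD = 0.2071 / 0.02582 = 8.02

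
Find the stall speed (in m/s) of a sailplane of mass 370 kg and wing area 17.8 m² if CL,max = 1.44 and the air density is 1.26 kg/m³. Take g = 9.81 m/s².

Weight W = mg = 370 × 9.81 = 3630 N.
V_stall = √(2W/(ρ·S·CL,max)) = √(2 × 3630 / (1.26 × 17.8 × 1.44))
V_stall = √224.8 = 15 m/s

V_stall = 15 m/s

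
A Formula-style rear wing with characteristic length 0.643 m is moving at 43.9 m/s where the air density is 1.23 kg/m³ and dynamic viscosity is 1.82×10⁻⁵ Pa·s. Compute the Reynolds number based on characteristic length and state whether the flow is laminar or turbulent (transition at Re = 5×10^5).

Re = ρ·v·c/μ = 1.23 × 43.9 × 0.643 / (1.82×10⁻⁵) = 1.91×10^6
Since 1.91×10^6 > 5×10^5, the flow is turbulent.

Re = 1.91×10^6 (turbulent)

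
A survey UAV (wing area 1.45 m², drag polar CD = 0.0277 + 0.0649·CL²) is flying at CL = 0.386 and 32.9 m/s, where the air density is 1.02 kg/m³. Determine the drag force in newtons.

CD = 0.0277 + 0.0649 × 0.386² = 0.03737
D = ½ρv²S·CD = ½ × 1.02 × 32.9² × 1.45 × 0.03737 = 29.9 N

D = 29.9 N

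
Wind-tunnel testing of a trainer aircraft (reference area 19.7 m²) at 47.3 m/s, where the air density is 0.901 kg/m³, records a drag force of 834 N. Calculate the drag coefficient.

CD = 0.042

From D = ½ρv²S·CD, rearranging gives CD = 2D/(ρv²S).
CD = 2 × 834 / (0.901 × 47.3² × 19.7) = 0.042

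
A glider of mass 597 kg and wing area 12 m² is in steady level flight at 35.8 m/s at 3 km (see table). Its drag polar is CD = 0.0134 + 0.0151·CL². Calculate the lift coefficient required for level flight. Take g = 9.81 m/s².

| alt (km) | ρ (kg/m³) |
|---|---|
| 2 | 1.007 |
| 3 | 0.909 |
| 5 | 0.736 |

At 3 km, from the table: ρ = 0.909 kg/m³.
Level flight ⇒ L = W = m·g = 597 × 9.81 = 5856.6 N.
q = ½ρv² = ½ × 0.909 × 35.8² = 582.5 Pa.
CL = W/(q·S) = 5856.6 / (582.5 × 12) = 0.8378.

CL = 0.838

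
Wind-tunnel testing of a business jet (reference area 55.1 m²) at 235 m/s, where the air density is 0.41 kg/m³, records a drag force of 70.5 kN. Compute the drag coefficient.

From D = ½ρv²S·CD, rearranging gives CD = 2D/(ρv²S).
CD = 2 × 70500 / (0.41 × 235² × 55.1) = 0.113

CD = 0.113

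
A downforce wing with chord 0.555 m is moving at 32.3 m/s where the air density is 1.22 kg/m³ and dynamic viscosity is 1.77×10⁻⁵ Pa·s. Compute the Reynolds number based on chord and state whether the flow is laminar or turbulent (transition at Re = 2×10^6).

Re = ρ·v·c/μ = 1.22 × 32.3 × 0.555 / (1.77×10⁻⁵) = 1.24×10^6
Since 1.24×10^6 < 2×10^6, the flow is laminar.

Re = 1.24×10^6 (laminar)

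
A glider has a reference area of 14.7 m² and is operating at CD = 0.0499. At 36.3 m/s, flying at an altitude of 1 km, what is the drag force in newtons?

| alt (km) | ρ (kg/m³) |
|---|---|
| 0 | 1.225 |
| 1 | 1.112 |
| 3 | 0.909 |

D = 537 N

At 1 km, from the table: ρ = 1.112 kg/m³.
Dynamic pressure q = ½ρv² = ½ × 1.112 × 36.3² = 732.6 Pa.
D = q·S·CD = 732.6 × 14.7 × 0.0499 = 537 N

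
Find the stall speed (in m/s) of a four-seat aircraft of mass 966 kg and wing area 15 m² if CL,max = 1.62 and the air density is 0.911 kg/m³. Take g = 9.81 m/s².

V_stall = 29.3 m/s

Stall occurs when L = W at CL,max. W = mg = 966 × 9.81 = 9476 N.
From L = ½ρV²S·CL,max = W: V_stall = √(2W/(ρSCL,max)) = √(2·9476/(0.911·15·1.62))
V_stall = √856.2 = 29.3 m/s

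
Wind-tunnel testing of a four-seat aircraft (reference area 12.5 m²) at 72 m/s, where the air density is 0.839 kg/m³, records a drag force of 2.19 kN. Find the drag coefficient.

CD = 0.0806

From D = ½ρv²S·CD, rearranging gives CD = 2D/(ρv²S).
CD = 2 × 2190 / (0.839 × 72² × 12.5) = 0.0806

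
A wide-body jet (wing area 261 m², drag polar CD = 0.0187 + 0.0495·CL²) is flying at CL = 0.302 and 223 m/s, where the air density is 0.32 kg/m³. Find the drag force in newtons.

CD = 0.0187 + 0.0495 × 0.302² = 0.02321
D = ½ρv²S·CD = ½ × 0.32 × 223² × 261 × 0.02321 = 48200 N

D = 48200 N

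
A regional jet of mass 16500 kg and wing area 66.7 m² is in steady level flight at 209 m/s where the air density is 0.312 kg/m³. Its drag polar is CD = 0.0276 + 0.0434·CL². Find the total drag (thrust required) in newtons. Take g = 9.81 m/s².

Weight W = mg = 16500 × 9.81 = 1.6186×10^5 N; in level flight L = W.
q = ½ρv² = ½ × 0.312 × 209² = 6814 Pa.
CL = W/(q·S) = 1.6186×10^5 / (6814 × 66.7) = 0.3561.
CD = 0.0276 + 0.0434 × 0.3561² = 0.0331.
D = q·S·CD = 6814 × 66.7 × 0.0331 = 15050 N

D = 15000 N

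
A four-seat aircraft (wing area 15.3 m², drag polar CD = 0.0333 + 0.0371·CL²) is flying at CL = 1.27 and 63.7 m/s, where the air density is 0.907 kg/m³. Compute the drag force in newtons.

CD = 0.0333 + 0.0371 × 1.27² = 0.09314
D = ½ρv²S·CD = ½ × 0.907 × 63.7² × 15.3 × 0.09314 = 2620 N

D = 2620 N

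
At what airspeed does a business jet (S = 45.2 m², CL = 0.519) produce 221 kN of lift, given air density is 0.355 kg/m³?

L = ½ρv²S·CL ⇒ v = √(2L/(ρ·S·CL))
v = √(2 × 2.21×10^5 / (0.355 × 45.2 × 0.519)) = √53070 = 230 m/s

v = 230 m/s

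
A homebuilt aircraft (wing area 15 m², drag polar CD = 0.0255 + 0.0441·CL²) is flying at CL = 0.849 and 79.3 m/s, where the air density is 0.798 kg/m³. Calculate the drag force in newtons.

D = 2160 N

CD = 0.0255 + 0.0441 × 0.849² = 0.05729
D = ½ρv²S·CD = ½ × 0.798 × 79.3² × 15 × 0.05729 = 2160 N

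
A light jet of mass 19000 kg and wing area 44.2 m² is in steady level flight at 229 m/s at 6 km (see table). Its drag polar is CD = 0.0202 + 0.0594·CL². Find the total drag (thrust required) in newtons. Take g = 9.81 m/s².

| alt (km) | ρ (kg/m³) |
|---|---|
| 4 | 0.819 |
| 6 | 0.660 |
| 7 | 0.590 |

At 6 km, from the table: ρ = 0.660 kg/m³.
In steady level flight, lift balances weight: W = mg = 19000 × 9.81 = 1.8639×10^5 N.
q = ½ρv² = ½ × 0.66 × 229² = 17310 Pa.
CL = 2W/(ρv²S) = 2×1.8639×10^5/(0.66×229²×44.2) = 0.2437.
CD = 0.0202 + 0.0594 × 0.2437² = 0.02373.
D = q·S·CD = 17310 × 44.2 × 0.02373 = 18150 N

D = 18100 N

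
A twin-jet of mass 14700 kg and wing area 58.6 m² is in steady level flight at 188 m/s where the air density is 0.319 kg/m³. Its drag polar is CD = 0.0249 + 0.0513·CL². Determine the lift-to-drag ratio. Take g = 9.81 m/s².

L/D = 12.6

Weight W = mg = 14700 × 9.81 = 1.4421×10^5 N; in level flight L = W.
Dynamic pressure q = 0.5 × 0.319 × 188² = 5637 Pa.
CL = W/(q·S) = 1.4421×10^5 / (5637 × 58.6) = 0.4365.
CD = 0.0249 + 0.0513 × 0.4365² = 0.03468.
L/D = CL/CD = 0.4365 / 0.03468 = 12.6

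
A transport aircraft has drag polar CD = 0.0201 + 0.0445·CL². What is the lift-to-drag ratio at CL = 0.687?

L/D = 16.7

CD = 0.0201 + 0.0445 × 0.687² = 0.0411
L/D = CL/CD = 0.687 / 0.0411 = 16.7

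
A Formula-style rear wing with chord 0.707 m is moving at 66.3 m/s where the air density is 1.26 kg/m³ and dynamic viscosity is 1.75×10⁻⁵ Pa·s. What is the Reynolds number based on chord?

Re = 3.37×10^6

Re = ρ·v·c/μ = 1.26 × 66.3 × 0.707 / (1.75×10⁻⁵) = 3.37×10^6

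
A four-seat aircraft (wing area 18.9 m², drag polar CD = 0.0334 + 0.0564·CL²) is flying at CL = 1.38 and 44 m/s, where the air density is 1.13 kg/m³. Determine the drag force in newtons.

CD = 0.0334 + 0.0564 × 1.38² = 0.1408
D = ½ρv²S·CD = ½ × 1.13 × 44² × 18.9 × 0.1408 = 2910 N

D = 2910 N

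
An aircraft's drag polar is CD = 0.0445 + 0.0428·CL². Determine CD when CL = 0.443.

CD = 0.0445 + 0.0428 × 0.443² = 0.0445 + 0.008399 = 0.0529

CD = 0.0529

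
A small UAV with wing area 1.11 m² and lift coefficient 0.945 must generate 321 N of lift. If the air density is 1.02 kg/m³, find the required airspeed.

v = 24.5 m/s

L = ½ρv²S·CL ⇒ v = √(2L/(ρ·S·CL))
v = √(2 × 321 / (1.02 × 1.11 × 0.945)) = √600 = 24.5 m/s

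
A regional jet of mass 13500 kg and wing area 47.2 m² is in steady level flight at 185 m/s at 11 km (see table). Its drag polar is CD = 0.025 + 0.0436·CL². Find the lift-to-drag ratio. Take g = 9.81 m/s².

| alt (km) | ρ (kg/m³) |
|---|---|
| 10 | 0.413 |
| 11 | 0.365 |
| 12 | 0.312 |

At 11 km, from the table: ρ = 0.365 kg/m³.
Level flight ⇒ L = W = m·g = 13500 × 9.81 = 1.3244×10^5 N.
Dynamic pressure q = 0.5 × 0.365 × 185² = 6246 Pa.
CL = W/(q·S) = 1.3244×10^5 / (6246 × 47.2) = 0.4492.
CD = 0.025 + 0.0436 × 0.4492² = 0.0338.
L/D = CL/CD = 0.4492 / 0.0338 = 13.3

L/D = 13.3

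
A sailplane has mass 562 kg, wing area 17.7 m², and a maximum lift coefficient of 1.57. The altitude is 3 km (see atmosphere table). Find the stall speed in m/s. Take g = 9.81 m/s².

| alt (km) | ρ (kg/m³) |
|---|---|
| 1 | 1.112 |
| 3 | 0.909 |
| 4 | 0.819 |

V_stall = 20.9 m/s

At 3 km, from the table: ρ = 0.909 kg/m³.
Stall occurs when L = W at CL,max. W = mg = 562 × 9.81 = 5513 N.
From L = ½ρV²S·CL,max = W: V_stall = √(2W/(ρSCL,max)) = √(2·5513/(0.909·17.7·1.57))
V_stall = √436.5 = 20.9 m/s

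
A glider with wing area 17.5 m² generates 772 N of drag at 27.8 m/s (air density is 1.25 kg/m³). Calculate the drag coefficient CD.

CD = 0.0913

From D = ½ρv²S·CD, rearranging gives CD = 2D/(ρv²S).
CD = 2 × 772 / (1.25 × 27.8² × 17.5) = 0.0913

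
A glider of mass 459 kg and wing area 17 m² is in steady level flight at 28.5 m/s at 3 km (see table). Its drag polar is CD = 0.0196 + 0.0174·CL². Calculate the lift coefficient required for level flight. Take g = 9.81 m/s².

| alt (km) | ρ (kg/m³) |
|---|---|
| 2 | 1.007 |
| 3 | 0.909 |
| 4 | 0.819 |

CL = 0.717

At 3 km, from the table: ρ = 0.909 kg/m³.
Weight W = mg = 459 × 9.81 = 4502.8 N; in level flight L = W.
q = ½ρv² = ½ × 0.909 × 28.5² = 369.2 Pa.
CL = W/(q·S) = 4502.8 / (369.2 × 17) = 0.7175.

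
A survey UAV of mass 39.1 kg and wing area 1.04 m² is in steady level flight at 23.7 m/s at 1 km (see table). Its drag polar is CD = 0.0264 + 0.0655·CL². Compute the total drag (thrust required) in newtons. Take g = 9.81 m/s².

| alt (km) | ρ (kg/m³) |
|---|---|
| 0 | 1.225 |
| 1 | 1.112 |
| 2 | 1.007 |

D = 38.2 N

At 1 km, from the table: ρ = 1.112 kg/m³.
Weight W = mg = 39.1 × 9.81 = 383.57 N; in level flight L = W.
Dynamic pressure q = 0.5 × 1.112 × 23.7² = 312.3 Pa.
CL = W/(q·S) = 383.57 / (312.3 × 1.04) = 1.181.
CD = 0.0264 + 0.0655 × 1.181² = 0.1178.
D = q·S·CD = 312.3 × 1.04 × 0.1178 = 38.25 N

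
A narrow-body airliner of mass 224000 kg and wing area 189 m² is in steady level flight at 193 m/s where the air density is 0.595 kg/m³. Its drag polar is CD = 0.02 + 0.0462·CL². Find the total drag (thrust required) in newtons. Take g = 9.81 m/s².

D = 1.48×10^5 N

Level flight ⇒ L = W = m·g = 224000 × 9.81 = 2.1974×10^6 N.
Dynamic pressure q = 0.5 × 0.595 × 193² = 11080 Pa.
CL = W/(q·S) = 2.1974×10^6 / (11080 × 189) = 1.049.
CD = 0.02 + 0.0462 × 1.049² = 0.07086.
D = q·S·CD = 11080 × 189 × 0.07086 = 1.484×10^5 N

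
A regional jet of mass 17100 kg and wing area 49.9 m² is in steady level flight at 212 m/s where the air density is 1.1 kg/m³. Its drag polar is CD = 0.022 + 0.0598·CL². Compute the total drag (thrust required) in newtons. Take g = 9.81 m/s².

D = 28500 N

Weight W = mg = 17100 × 9.81 = 1.6775×10^5 N; in level flight L = W.
Dynamic pressure q = 0.5 × 1.1 × 212² = 24720 Pa.
CL = W/(q·S) = 1.6775×10^5 / (24720 × 49.9) = 0.136.
CD = 0.022 + 0.0598 × 0.136² = 0.02311.
D = q·S·CD = 24720 × 49.9 × 0.02311 = 28500 N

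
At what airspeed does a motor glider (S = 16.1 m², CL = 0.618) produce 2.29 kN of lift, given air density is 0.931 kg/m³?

v = 22.2 m/s

L = ½ρv²S·CL ⇒ v = √(2L/(ρ·S·CL))
v = √(2 × 2290 / (0.931 × 16.1 × 0.618)) = √494.4 = 22.2 m/s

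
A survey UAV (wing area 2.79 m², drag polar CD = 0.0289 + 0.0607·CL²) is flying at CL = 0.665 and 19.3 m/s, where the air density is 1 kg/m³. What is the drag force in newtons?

CD = 0.0289 + 0.0607 × 0.665² = 0.05574
D = ½ρv²S·CD = ½ × 1 × 19.3² × 2.79 × 0.05574 = 29 N

D = 29 N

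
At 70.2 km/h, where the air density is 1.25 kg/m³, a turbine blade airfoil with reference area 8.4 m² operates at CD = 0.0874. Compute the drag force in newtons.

D = 174 N

Convert speed: v = 70.2 km/h ÷ 3.6 = 19.5 m/s.
Dynamic pressure q = ½ρv² = ½ × 1.25 × 19.5² = 237.7 Pa.
D = q·S·CD = 237.7 × 8.4 × 0.0874 = 174 N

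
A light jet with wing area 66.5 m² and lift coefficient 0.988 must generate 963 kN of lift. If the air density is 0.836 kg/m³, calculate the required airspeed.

L = ½ρv²S·CL ⇒ v = √(2L/(ρ·S·CL))
v = √(2 × 9.63×10^5 / (0.836 × 66.5 × 0.988)) = √35060 = 187 m/s

v = 187 m/s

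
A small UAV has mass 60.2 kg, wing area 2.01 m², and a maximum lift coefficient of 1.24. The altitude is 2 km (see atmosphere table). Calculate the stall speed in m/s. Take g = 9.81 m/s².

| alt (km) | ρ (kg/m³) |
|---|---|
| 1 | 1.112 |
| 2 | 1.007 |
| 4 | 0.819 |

At 2 km, from the table: ρ = 1.007 kg/m³.
Stall occurs when L = W at CL,max. W = mg = 60.2 × 9.81 = 590.6 N.
V_stall = √(2W/(ρ·S·CL,max)) = √(2 × 590.6 / (1.007 × 2.01 × 1.24))
V_stall = √470.6 = 21.7 m/s

V_stall = 21.7 m/s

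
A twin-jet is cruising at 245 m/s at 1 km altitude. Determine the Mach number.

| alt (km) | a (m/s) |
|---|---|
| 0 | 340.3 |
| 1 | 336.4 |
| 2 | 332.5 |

M = 0.728

At 1 km, from the table: a = 336.4 m/s.
M = v/a = 245 / 336.4 = 0.728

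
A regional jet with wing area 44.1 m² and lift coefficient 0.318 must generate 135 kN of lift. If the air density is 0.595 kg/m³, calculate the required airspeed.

v = 180 m/s

L = ½ρv²S·CL ⇒ v = √(2L/(ρ·S·CL))
v = √(2 × 1.35×10^5 / (0.595 × 44.1 × 0.318)) = √32360 = 180 m/s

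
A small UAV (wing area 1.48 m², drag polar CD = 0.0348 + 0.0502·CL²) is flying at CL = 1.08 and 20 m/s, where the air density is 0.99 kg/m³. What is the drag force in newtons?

D = 27.4 N

CD = 0.0348 + 0.0502 × 1.08² = 0.09335
D = ½ρv²S·CD = ½ × 0.99 × 20² × 1.48 × 0.09335 = 27.4 N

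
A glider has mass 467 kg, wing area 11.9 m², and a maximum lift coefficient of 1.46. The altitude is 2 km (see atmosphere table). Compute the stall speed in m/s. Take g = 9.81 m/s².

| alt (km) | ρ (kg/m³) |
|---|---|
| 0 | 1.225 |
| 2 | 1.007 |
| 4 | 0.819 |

At 2 km, from the table: ρ = 1.007 kg/m³.
Stall occurs when L = W at CL,max. W = mg = 467 × 9.81 = 4581 N.
V_stall = √(2W/(ρ·S·CL,max)) = √(2 × 4581 / (1.007 × 11.9 × 1.46))
V_stall = √523.7 = 22.9 m/s

V_stall = 22.9 m/s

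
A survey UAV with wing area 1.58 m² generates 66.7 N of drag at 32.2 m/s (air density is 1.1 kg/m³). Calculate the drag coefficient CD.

CD = 0.074

From D = ½ρv²S·CD, rearranging gives CD = 2D/(ρv²S).
CD = 2 × 66.7 / (1.1 × 32.2² × 1.58) = 0.074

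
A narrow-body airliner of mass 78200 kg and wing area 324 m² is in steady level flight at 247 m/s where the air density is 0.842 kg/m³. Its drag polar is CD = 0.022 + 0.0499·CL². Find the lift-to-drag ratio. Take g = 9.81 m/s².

L/D = 4.11

Weight W = mg = 78200 × 9.81 = 7.6714×10^5 N; in level flight L = W.
q = ½ρv² = ½ × 0.842 × 247² = 25680 Pa.
Required CL = L/(qS) = 7.6714×10^5/(25680·324) = 0.09218.
CD = 0.022 + 0.0499 × 0.09218² = 0.02242.
L/D = CL/CD = 0.09218 / 0.02242 = 4.11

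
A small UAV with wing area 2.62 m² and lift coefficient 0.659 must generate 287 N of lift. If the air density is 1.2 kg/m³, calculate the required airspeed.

L = ½ρv²S·CL ⇒ v = √(2L/(ρ·S·CL))
v = √(2 × 287 / (1.2 × 2.62 × 0.659)) = √277 = 16.6 m/s

v = 16.6 m/s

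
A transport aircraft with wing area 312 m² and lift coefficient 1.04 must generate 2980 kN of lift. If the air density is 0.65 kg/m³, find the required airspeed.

L = ½ρv²S·CL ⇒ v = √(2L/(ρ·S·CL))
v = √(2 × 2.98×10^6 / (0.65 × 312 × 1.04)) = √28260 = 168 m/s

v = 168 m/s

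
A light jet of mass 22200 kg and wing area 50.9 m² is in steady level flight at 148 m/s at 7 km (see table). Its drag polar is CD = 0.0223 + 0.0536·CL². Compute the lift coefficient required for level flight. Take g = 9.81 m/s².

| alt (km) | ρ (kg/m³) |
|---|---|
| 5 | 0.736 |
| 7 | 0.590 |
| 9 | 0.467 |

At 7 km, from the table: ρ = 0.590 kg/m³.
In steady level flight, lift balances weight: W = mg = 22200 × 9.81 = 2.1778×10^5 N.
q = ½ρv² = ½ × 0.59 × 148² = 6462 Pa.
CL = W/(q·S) = 2.1778×10^5 / (6462 × 50.9) = 0.6622.

CL = 0.662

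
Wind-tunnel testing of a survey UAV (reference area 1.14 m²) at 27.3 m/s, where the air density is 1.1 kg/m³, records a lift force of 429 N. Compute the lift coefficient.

CL = 0.918

From L = ½ρv²S·CL, rearranging gives CL = 2L/(ρv²S).
CL = 2 × 429 / (1.1 × 27.3² × 1.14) = 0.918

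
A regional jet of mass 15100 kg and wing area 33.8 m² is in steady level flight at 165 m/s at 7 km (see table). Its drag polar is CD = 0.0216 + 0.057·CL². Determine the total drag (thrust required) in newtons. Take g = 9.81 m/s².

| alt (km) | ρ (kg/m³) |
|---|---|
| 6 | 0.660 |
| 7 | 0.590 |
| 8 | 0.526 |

At 7 km, from the table: ρ = 0.590 kg/m³.
Weight W = mg = 15100 × 9.81 = 1.4813×10^5 N; in level flight L = W.
Dynamic pressure q = 0.5 × 0.59 × 165² = 8031 Pa.
Required CL = L/(qS) = 1.4813×10^5/(8031·33.8) = 0.5457.
CD = 0.0216 + 0.057 × 0.5457² = 0.03857.
D = q·S·CD = 8031 × 33.8 × 0.03857 = 10470 N

D = 10500 N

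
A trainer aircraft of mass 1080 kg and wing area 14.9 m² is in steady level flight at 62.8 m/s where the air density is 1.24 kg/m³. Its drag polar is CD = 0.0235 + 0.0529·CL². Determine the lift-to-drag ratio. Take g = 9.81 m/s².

In steady level flight, lift balances weight: W = mg = 1080 × 9.81 = 10595 N.
q = ½ρv² = ½ × 1.24 × 62.8² = 2445 Pa.
CL = W/(q·S) = 10595 / (2445 × 14.9) = 0.2908.
CD = 0.0235 + 0.0529 × 0.2908² = 0.02797.
L/D = CL/CD = 0.2908 / 0.02797 = 10.4

L/D = 10.4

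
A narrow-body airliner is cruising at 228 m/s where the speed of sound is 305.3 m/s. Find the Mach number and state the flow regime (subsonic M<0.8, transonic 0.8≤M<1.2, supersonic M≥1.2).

M = v/a = 228 / 305.3 = 0.747
M = 0.747 → subsonic.

M = 0.747 (subsonic)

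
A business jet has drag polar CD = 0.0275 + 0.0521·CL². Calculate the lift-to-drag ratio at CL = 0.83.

L/D = 13.1

CD = 0.0275 + 0.0521 × 0.83² = 0.06339
L/D = CL/CD = 0.83 / 0.06339 = 13.1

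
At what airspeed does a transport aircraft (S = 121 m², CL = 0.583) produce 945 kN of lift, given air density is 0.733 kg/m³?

v = 191 m/s

L = ½ρv²S·CL ⇒ v = √(2L/(ρ·S·CL))
v = √(2 × 9.45×10^5 / (0.733 × 121 × 0.583)) = √36550 = 191 m/s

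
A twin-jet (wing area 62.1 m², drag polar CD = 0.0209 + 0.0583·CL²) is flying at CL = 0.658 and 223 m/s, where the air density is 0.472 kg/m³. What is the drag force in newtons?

CD = 0.0209 + 0.0583 × 0.658² = 0.04614
D = ½ρv²S·CD = ½ × 0.472 × 223² × 62.1 × 0.04614 = 33600 N

D = 33600 N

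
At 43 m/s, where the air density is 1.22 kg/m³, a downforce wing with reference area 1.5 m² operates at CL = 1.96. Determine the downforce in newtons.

L = ½ρv²S·CL = ½ × 1.22 × 43² × 1.5 × 1.96 = 3320 N

L = 3320 N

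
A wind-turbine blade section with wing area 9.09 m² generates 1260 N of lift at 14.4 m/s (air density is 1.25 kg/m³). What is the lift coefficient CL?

From L = ½ρv²S·CL, rearranging gives CL = 2L/(ρv²S).
CL = 2 × 1260 / (1.25 × 14.4² × 9.09) = 1.07

CL = 1.07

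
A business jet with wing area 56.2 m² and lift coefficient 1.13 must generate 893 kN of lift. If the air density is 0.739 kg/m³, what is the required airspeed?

L = ½ρv²S·CL ⇒ v = √(2L/(ρ·S·CL))
v = √(2 × 8.93×10^5 / (0.739 × 56.2 × 1.13)) = √38060 = 195 m/s

v = 195 m/s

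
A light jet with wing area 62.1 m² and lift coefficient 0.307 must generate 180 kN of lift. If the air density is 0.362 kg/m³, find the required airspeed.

L = ½ρv²S·CL ⇒ v = √(2L/(ρ·S·CL))
v = √(2 × 1.8×10^5 / (0.362 × 62.1 × 0.307)) = √52160 = 228 m/s

v = 228 m/s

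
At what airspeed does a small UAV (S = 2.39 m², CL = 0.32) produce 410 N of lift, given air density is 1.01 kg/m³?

v = 32.6 m/s

L = ½ρv²S·CL ⇒ v = √(2L/(ρ·S·CL))
v = √(2 × 410 / (1.01 × 2.39 × 0.32)) = √1062 = 32.6 m/s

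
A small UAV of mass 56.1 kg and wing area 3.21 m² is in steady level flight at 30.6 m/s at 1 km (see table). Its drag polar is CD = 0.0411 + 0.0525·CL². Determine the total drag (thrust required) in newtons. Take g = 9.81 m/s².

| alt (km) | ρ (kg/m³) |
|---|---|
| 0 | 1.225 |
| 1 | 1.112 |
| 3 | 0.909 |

At 1 km, from the table: ρ = 1.112 kg/m³.
Level flight ⇒ L = W = m·g = 56.1 × 9.81 = 550.34 N.
q = ½ρv² = ½ × 1.112 × 30.6² = 520.6 Pa.
CL = W/(q·S) = 550.34 / (520.6 × 3.21) = 0.3293.
CD = 0.0411 + 0.0525 × 0.3293² = 0.04679.
D = q·S·CD = 520.6 × 3.21 × 0.04679 = 78.2 N

D = 78.2 N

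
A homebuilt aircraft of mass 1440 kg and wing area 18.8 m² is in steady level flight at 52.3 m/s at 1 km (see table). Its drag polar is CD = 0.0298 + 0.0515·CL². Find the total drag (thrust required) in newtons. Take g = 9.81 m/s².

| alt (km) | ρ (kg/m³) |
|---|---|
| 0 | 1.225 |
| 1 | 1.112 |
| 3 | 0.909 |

D = 1210 N

At 1 km, from the table: ρ = 1.112 kg/m³.
In steady level flight, lift balances weight: W = mg = 1440 × 9.81 = 14126 N.
q = ½ρv² = ½ × 1.112 × 52.3² = 1521 Pa.
CL = W/(q·S) = 14126 / (1521 × 18.8) = 0.4941.
CD = 0.0298 + 0.0515 × 0.4941² = 0.04237.
D = q·S·CD = 1521 × 18.8 × 0.04237 = 1211 N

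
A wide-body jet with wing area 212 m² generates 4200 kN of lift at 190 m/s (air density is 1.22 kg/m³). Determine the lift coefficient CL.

From L = ½ρv²S·CL, rearranging gives CL = 2L/(ρv²S).
CL = 2 × 4.2×10^6 / (1.22 × 190² × 212) = 0.9

CL = 0.9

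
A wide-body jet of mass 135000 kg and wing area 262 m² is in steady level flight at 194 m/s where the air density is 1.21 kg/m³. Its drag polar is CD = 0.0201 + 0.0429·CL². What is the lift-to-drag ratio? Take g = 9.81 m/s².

L/D = 9.99

Weight W = mg = 135000 × 9.81 = 1.3244×10^6 N; in level flight L = W.
q = ½ρv² = ½ × 1.21 × 194² = 22770 Pa.
CL = W/(q·S) = 1.3244×10^6 / (22770 × 262) = 0.222.
CD = 0.0201 + 0.0429 × 0.222² = 0.02221.
L/D = CL/CD = 0.222 / 0.02221 = 9.99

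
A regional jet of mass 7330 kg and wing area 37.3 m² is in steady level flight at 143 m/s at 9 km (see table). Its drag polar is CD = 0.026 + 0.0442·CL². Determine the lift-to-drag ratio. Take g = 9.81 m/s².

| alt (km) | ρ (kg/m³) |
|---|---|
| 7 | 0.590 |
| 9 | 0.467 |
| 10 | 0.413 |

L/D = 12.2

At 9 km, from the table: ρ = 0.467 kg/m³.
Weight W = mg = 7330 × 9.81 = 71907 N; in level flight L = W.
Dynamic pressure q = 0.5 × 0.467 × 143² = 4775 Pa.
Required CL = L/(qS) = 71907/(4775·37.3) = 0.4037.
CD = 0.026 + 0.0442 × 0.4037² = 0.0332.
L/D = CL/CD = 0.4037 / 0.0332 = 12.2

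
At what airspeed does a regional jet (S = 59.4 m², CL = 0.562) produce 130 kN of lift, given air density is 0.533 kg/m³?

v = 121 m/s

L = ½ρv²S·CL ⇒ v = √(2L/(ρ·S·CL))
v = √(2 × 1.3×10^5 / (0.533 × 59.4 × 0.562)) = √14610 = 121 m/s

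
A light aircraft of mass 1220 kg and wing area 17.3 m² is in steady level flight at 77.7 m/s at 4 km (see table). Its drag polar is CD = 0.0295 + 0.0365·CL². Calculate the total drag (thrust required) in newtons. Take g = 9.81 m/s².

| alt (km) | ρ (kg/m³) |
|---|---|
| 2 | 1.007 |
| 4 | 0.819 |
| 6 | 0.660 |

At 4 km, from the table: ρ = 0.819 kg/m³.
Level flight ⇒ L = W = m·g = 1220 × 9.81 = 11968 N.
Dynamic pressure q = 0.5 × 0.819 × 77.7² = 2472 Pa.
CL = 2W/(ρv²S) = 2×11968/(0.819×77.7²×17.3) = 0.2798.
CD = 0.0295 + 0.0365 × 0.2798² = 0.03236.
D = q·S·CD = 2472 × 17.3 × 0.03236 = 1384 N

D = 1380 N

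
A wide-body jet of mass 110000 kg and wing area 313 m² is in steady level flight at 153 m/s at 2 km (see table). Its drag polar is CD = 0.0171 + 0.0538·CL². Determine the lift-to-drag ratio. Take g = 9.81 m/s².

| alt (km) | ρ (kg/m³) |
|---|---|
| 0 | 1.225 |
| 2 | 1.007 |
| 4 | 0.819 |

L/D = 13.5

At 2 km, from the table: ρ = 1.007 kg/m³.
Weight W = mg = 110000 × 9.81 = 1.0791×10^6 N; in level flight L = W.
Dynamic pressure q = 0.5 × 1.007 × 153² = 11790 Pa.
CL = 2W/(ρv²S) = 2×1.0791×10^6/(1.007×153²×313) = 0.2925.
CD = 0.0171 + 0.0538 × 0.2925² = 0.0217.
L/D = CL/CD = 0.2925 / 0.0217 = 13.5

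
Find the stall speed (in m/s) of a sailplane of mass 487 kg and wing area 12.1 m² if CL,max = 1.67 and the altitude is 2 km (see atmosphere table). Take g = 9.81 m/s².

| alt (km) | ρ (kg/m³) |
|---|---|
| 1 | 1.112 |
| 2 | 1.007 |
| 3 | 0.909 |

At 2 km, from the table: ρ = 1.007 kg/m³.
Stall occurs when L = W at CL,max. W = mg = 487 × 9.81 = 4777 N.
V_stall = √(2W/(ρ·S·CL,max)) = √(2 × 4777 / (1.007 × 12.1 × 1.67))
V_stall = √469.6 = 21.7 m/s

V_stall = 21.7 m/s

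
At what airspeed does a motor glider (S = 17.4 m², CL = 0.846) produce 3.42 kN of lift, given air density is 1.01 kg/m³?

v = 21.4 m/s

L = ½ρv²S·CL ⇒ v = √(2L/(ρ·S·CL))
v = √(2 × 3420 / (1.01 × 17.4 × 0.846)) = √460.1 = 21.4 m/s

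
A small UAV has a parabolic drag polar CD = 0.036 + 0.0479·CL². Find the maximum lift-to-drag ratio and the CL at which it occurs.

For CD = CD0 + K·CL², (L/D)max occurs at CL* = √(CD0/K) and equals 1/(2√(K·CD0)).
(L/D)max = 1/(2√(0.0479 × 0.036)) = 1/(2 × 0.04153) = 12
CL* = √(0.036/0.0479) = 0.867

(L/D)max = 12, at CL = 0.867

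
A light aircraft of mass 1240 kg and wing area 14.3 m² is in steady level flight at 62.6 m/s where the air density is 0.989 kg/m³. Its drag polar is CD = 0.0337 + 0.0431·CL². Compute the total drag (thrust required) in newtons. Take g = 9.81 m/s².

D = 1160 N

In steady level flight, lift balances weight: W = mg = 1240 × 9.81 = 12164 N.
Dynamic pressure q = 0.5 × 0.989 × 62.6² = 1938 Pa.
CL = W/(q·S) = 12164 / (1938 × 14.3) = 0.439.
CD = 0.0337 + 0.0431 × 0.439² = 0.04201.
D = q·S·CD = 1938 × 14.3 × 0.04201 = 1164 N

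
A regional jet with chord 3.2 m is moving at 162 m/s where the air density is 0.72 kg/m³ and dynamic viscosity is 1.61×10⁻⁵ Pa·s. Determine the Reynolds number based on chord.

Re = ρ·v·c/μ = 0.72 × 162 × 3.2 / (1.61×10⁻⁵) = 2.32×10^7

Re = 2.32×10^7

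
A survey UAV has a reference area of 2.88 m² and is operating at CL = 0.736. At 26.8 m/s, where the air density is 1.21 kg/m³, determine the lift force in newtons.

L = 921 N

L = ½ρv²S·CL = ½ × 1.21 × 26.8² × 2.88 × 0.736 = 921 N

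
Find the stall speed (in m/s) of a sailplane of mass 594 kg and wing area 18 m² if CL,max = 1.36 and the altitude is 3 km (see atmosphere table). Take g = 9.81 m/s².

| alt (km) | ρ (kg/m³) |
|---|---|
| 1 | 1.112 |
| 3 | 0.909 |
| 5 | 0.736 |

V_stall = 22.9 m/s

At 3 km, from the table: ρ = 0.909 kg/m³.
Weight W = mg = 594 × 9.81 = 5827 N.
V_stall = √(2W/(ρ·S·CL,max)) = √(2 × 5827 / (0.909 × 18 × 1.36))
V_stall = √523.7 = 22.9 m/s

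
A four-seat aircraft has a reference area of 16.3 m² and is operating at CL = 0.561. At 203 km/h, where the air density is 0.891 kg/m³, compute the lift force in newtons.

Convert speed: v = 203 km/h ÷ 3.6 = 56.39 m/s.
L = ½ρv²S·CL = ½ × 0.891 × 56.39² × 16.3 × 0.561 = 13000 N ≈ 13 kN

L = 13000 N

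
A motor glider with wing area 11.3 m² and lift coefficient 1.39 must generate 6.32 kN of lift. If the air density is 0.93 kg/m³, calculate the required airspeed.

v = 29.4 m/s

L = ½ρv²S·CL ⇒ v = √(2L/(ρ·S·CL))
v = √(2 × 6320 / (0.93 × 11.3 × 1.39)) = √865.3 = 29.4 m/s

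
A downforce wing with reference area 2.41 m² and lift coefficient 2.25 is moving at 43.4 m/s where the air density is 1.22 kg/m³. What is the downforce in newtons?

L = ½ρv²S·CL = ½ × 1.22 × 43.4² × 2.41 × 2.25 = 6230 N ≈ 6.23 kN

L = 6230 N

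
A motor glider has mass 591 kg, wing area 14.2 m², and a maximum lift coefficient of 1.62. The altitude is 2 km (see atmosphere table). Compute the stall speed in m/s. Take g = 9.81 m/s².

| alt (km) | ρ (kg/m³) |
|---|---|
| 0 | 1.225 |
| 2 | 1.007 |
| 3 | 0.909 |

At 2 km, from the table: ρ = 1.007 kg/m³.
Stall occurs when L = W at CL,max. W = mg = 591 × 9.81 = 5798 N.
From L = ½ρV²S·CL,max = W: V_stall = √(2W/(ρSCL,max)) = √(2·5798/(1.007·14.2·1.62))
V_stall = √500.6 = 22.4 m/s

V_stall = 22.4 m/s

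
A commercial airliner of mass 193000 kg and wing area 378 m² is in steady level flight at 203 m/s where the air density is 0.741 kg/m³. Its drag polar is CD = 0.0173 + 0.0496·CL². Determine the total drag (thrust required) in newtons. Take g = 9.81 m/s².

D = 1.31×10^5 N

In steady level flight, lift balances weight: W = mg = 193000 × 9.81 = 1.8933×10^6 N.
q = ½ρv² = ½ × 0.741 × 203² = 15270 Pa.
Required CL = L/(qS) = 1.8933×10^6/(15270·378) = 0.3281.
CD = 0.0173 + 0.0496 × 0.3281² = 0.02264.
D = q·S·CD = 15270 × 378 × 0.02264 = 1.307×10^5 N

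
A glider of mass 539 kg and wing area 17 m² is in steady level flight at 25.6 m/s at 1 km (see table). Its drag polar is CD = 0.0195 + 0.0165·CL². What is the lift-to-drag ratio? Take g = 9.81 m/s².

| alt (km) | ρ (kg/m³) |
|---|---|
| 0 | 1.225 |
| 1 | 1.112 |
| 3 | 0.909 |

At 1 km, from the table: ρ = 1.112 kg/m³.
In steady level flight, lift balances weight: W = mg = 539 × 9.81 = 5287.6 N.
q = ½ρv² = ½ × 1.112 × 25.6² = 364.4 Pa.
CL = 2W/(ρv²S) = 2×5287.6/(1.112×25.6²×17) = 0.8536.
CD = 0.0195 + 0.0165 × 0.8536² = 0.03152.
L/D = CL/CD = 0.8536 / 0.03152 = 27.1

L/D = 27.1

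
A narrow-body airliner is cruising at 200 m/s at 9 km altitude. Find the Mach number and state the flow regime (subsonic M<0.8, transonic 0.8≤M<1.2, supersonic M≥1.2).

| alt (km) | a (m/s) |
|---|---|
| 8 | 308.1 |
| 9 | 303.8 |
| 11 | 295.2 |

At 9 km, from the table: a = 303.8 m/s.
M = v/a = 200 / 303.8 = 0.658
M = 0.658 → subsonic.

M = 0.658 (subsonic)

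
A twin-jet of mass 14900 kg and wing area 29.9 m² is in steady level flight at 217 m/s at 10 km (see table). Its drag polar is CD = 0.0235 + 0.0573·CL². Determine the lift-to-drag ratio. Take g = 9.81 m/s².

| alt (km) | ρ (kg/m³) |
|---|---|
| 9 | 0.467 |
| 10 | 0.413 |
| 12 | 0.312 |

L/D = 13.2

At 10 km, from the table: ρ = 0.413 kg/m³.
In steady level flight, lift balances weight: W = mg = 14900 × 9.81 = 1.4617×10^5 N.
Dynamic pressure q = 0.5 × 0.413 × 217² = 9724 Pa.
Required CL = L/(qS) = 1.4617×10^5/(9724·29.9) = 0.5027.
CD = 0.0235 + 0.0573 × 0.5027² = 0.03798.
L/D = CL/CD = 0.5027 / 0.03798 = 13.2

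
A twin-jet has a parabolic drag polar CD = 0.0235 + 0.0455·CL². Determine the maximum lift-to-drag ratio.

(L/D)max = 15.3

For CD = CD0 + K·CL², (L/D)max occurs at CL* = √(CD0/K) and equals 1/(2√(K·CD0)).
(L/D)max = 1/(2√(0.0455 × 0.0235)) = 1/(2 × 0.0327) = 15.3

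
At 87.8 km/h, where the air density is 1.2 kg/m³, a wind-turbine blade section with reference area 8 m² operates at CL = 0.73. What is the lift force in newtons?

L = 2080 N

Convert speed: v = 87.8 km/h ÷ 3.6 = 24.39 m/s.
Dynamic pressure q = ½ρv² = ½ × 1.2 × 24.39² = 356.9 Pa.
L = q·S·CL = 356.9 × 8 × 0.73 = 2080 N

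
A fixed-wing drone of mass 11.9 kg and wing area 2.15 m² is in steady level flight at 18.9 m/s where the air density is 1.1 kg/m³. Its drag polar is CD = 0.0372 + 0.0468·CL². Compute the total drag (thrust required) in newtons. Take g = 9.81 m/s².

D = 17.2 N

In steady level flight, lift balances weight: W = mg = 11.9 × 9.81 = 116.74 N.
Dynamic pressure q = 0.5 × 1.1 × 18.9² = 196.5 Pa.
CL = W/(q·S) = 116.74 / (196.5 × 2.15) = 0.2764.
CD = 0.0372 + 0.0468 × 0.2764² = 0.04077.
D = q·S·CD = 196.5 × 2.15 × 0.04077 = 17.22 N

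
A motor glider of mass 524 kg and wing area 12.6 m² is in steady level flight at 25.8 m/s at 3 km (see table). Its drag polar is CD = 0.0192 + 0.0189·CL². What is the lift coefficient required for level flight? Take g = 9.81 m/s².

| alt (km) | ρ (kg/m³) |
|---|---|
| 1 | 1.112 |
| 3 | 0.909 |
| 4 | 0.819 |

CL = 1.35

At 3 km, from the table: ρ = 0.909 kg/m³.
Level flight ⇒ L = W = m·g = 524 × 9.81 = 5140.4 N.
q = ½ρv² = ½ × 0.909 × 25.8² = 302.5 Pa.
CL = W/(q·S) = 5140.4 / (302.5 × 12.6) = 1.349.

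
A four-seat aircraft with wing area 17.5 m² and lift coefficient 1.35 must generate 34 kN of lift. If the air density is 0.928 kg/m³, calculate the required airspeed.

v = 55.7 m/s

L = ½ρv²S·CL ⇒ v = √(2L/(ρ·S·CL))
v = √(2 × 34000 / (0.928 × 17.5 × 1.35)) = √3102 = 55.7 m/s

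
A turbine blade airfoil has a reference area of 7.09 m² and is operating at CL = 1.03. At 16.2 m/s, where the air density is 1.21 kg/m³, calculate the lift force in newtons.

L = 1160 N

L = ½ρv²S·CL = ½ × 1.21 × 16.2² × 7.09 × 1.03 = 1160 N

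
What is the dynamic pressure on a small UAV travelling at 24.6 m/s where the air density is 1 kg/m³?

q = 303 Pa

q = ½ρv² = ½ × 1 × 24.6² = 303 Pa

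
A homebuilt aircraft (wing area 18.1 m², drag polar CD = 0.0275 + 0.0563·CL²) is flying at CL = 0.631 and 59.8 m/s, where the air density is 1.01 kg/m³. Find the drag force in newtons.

D = 1630 N

CD = 0.0275 + 0.0563 × 0.631² = 0.04992
D = ½ρv²S·CD = ½ × 1.01 × 59.8² × 18.1 × 0.04992 = 1630 N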